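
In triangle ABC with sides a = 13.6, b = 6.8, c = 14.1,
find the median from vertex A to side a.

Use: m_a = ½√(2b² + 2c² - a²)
m_a = ½√(2·6.8² + 2·14.1² − 13.6²) = ½√(2·46.24 + 2·198.81 − 184.96) = ½√(92.48 + 397.62 − 184.96) = ½√305.14
√305.14 ≈ 17.4683, so m_a ≈ 8.73413

m_a = 8.734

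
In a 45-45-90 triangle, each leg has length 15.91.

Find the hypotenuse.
In a 45-45-90 triangle the sides are in ratio 1 : 1 : √2, so hypotenuse = leg·√2.
Hypotenuse = 15.91·√2 ≈ 15.91·1.41421 ≈ 22.5001

Hypotenuse = 15.91√2 = 22.5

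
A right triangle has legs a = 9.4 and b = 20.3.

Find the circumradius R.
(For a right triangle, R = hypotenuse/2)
Hypotenuse c = √(a² + b²) = √(88.36 + 412.09) = √500.45 ≈ 22.3707
R = c/2 ≈ 22.3707/2 ≈ 11.1854

R = 11.19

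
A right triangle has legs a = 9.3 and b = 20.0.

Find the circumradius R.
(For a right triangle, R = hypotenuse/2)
Hypotenuse c = √(a² + b²) = √(86.49 + 400) = √486.49 ≈ 22.0565
R = c/2 ≈ 22.0565/2 ≈ 11.0283

R = 11.03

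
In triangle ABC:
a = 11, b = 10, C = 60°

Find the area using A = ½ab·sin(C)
A = ½·a·b·sin(C) = ½·11·10·sin(60°)
sin(60°) ≈ 0.866025
A ≈ ½·110·0.866025 = 55·0.866025 ≈ 47.6314

Area = 47.63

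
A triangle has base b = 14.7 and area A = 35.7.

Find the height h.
A = ½·b·h  ⇒  h = 2A/b = 2·35.7/14.7 = 71.4/14.7 ≈ 4.85714

h = 4.857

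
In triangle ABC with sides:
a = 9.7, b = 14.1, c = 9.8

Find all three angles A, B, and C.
Law of cosines for each angle (a² = 94.09, b² = 198.81, c² = 96.04):
cos(A) = (b² + c² − a²)/(2bc) = (198.81 + 96.04 − 94.09)/(2·14.1·9.8) = 200.76/276.36 ≈ 0.726444  ⇒  A ≈ 43.4109°
cos(B) = (a² + c² − b²)/(2ac) = (94.09 + 96.04 − 198.81)/(2·9.7·9.8) = -8.68/190.12 ≈ -0.0456554  ⇒  B ≈ 92.6168°
cos(C) = (a² + b² − c²)/(2ab) = (94.09 + 198.81 − 96.04)/(2·9.7·14.1) = 196.86/273.54 ≈ 0.719675  ⇒  C ≈ 43.9723°
Check: A + B + C ≈ 180°

A = 43.41°, B = 92.62°, C = 43.97°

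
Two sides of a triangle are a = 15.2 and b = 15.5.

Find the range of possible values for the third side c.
Triangle inequality: |a − b| < c < a + b
|a − b| = |15.2 − 15.5| = 0.3
a + b = 15.2 + 15.5 = 30.7

0.3 < c < 30.7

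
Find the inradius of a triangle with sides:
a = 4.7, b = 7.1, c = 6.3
r = Area/s where s is the semi-perimeter.
s = (4.7 + 7.1 + 6.3)/2 = 18.1/2 = 9.05
Area = √(s(s−a)(s−b)(s−c)) = √(9.05·4.35·1.95·2.75) ≈ √211.108 ≈ 14.5296
r ≈ 14.5296/9.05 ≈ 1.60548

r = 1.605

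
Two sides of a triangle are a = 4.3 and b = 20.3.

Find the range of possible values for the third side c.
Triangle inequality: |a − b| < c < a + b
|a − b| = |4.3 − 20.3| = 16
a + b = 4.3 + 20.3 = 24.6

16 < c < 24.6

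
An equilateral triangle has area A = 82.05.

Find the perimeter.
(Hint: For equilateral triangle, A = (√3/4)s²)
A = (√3/4)s²  ⇒  s² = 4A/√3 = 4·82.05/√3 = 328.2/1.73205 ≈ 189.486
s ≈ √189.486 ≈ 13.7654
Perimeter = 3s ≈ 3·13.7654 ≈ 41.2962

Perimeter = 41.3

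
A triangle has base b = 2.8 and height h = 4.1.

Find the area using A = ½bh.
A = ½·b·h = ½·2.8·4.1 = ½·11.48 = 5.74

Area = 5.74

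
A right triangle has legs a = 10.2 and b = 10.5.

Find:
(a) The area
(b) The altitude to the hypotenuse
(a) The legs are perpendicular, so Area = ½·a·b = ½·10.2·10.5 = ½·107.1 = 53.55
(b) Hypotenuse c = √(a² + b²) = √(104.04 + 110.25) = √214.29 ≈ 14.6386
    Area = ½·c·h_c  ⇒  h_c = 2·Area/c = 107.1/14.6386 ≈ 7.31625

Area = 53.55, h_c = 7.316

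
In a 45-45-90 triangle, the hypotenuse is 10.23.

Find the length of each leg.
In a 45-45-90 triangle hypotenuse = leg·√2, so leg = hypotenuse/√2.
Leg = 10.23/√2 ≈ 10.23/1.41421 ≈ 7.2337

Each leg = 7.234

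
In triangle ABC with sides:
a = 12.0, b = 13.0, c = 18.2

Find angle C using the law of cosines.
c² = a² + b² − 2ab·cos(C)  ⇒  cos(C) = (a² + b² − c²)/(2ab)
cos(C) = (12.0² + 13.0² − 18.2²)/(2·12.0·13.0) = (144 + 169 − 331.24)/312 = -18.24/312 ≈ -0.0584615
C = arccos(-0.0584615) ≈ 93.3515°

C = 93.35°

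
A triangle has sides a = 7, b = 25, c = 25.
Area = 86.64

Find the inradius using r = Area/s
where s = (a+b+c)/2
s = (7 + 25 + 25)/2 = 57/2 = 28.5
r = Area/s = 86.64/28.5 ≈ 3.04

r = 3.04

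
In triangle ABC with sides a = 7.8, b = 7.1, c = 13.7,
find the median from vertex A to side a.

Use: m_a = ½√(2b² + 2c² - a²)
m_a = ½√(2·7.1² + 2·13.7² − 7.8²) = ½√(2·50.41 + 2·187.69 − 60.84) = ½√(100.82 + 375.38 − 60.84) = ½√415.36
√415.36 ≈ 20.3804, so m_a ≈ 10.1902

m_a = 10.19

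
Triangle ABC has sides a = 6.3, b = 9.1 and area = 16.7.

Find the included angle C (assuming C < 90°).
Area = ½·a·b·sin(C)  ⇒  sin(C) = 2·Area/(a·b) = 2·16.7/(6.3·9.1) = 33.4/57.33 ≈ 0.582592
C = arcsin(0.582592) ≈ 35.6331° (taking the acute solution since C < 90°)

C = 35.63°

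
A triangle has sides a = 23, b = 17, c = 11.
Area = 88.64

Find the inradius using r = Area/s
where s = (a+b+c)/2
s = (23 + 17 + 11)/2 = 51/2 = 25.5
r = Area/s = 88.64/25.5 ≈ 3.47608

r = 3.476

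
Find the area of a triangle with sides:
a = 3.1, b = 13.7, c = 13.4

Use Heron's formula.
s = (3.1 + 13.7 + 13.4)/2 = 30.2/2 = 15.1
s − a = 12, s − b = 1.4, s − c = 1.7
s(s−a)(s−b)(s−c) = 15.1·12·1.4·1.7 ≈ 431.256
Area = √431.256 ≈ 20.7667

Area = 20.77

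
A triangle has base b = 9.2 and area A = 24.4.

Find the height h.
A = ½·b·h  ⇒  h = 2A/b = 2·24.4/9.2 = 48.8/9.2 ≈ 5.30435

h = 5.304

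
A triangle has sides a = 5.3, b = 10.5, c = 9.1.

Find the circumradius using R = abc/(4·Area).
First find the area with Heron's formula.
s = (5.3 + 10.5 + 9.1)/2 = 12.45
Area = √(s(s−a)(s−b)(s−c)) = √(12.45·7.15·1.95·3.35) ≈ √581.507 ≈ 24.1145
abc = 5.3·10.5·9.1 = 506.415
R = abc/(4·Area) ≈ 506.415/(4·24.1145) = 506.415/96.4578 ≈ 5.25012

R = 5.25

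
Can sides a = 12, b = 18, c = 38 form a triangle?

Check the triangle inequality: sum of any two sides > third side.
a + b vs c: 12 + 18 = 30 ≤ 38  ✗
a + c vs b: 12 + 38 = 50 > 18  ✓
b + c vs a: 18 + 38 = 56 > 12  ✓

No: 12 + 18 = 30 is not > 38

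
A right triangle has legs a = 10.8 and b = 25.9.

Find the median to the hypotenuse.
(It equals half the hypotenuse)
Hypotenuse c = √(a² + b²) = √(116.64 + 670.81) = √787.45 ≈ 28.0615
Median to hypotenuse = c/2 ≈ 28.0615/2 ≈ 14.0308

Median = 14.03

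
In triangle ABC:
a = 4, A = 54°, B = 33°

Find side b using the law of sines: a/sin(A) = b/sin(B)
a/sin(A) = b/sin(B)  ⇒  b = a·sin(B)/sin(A) = 4·sin(33°)/sin(54°)
sin(33°) ≈ 0.544639, sin(54°) ≈ 0.809017
b ≈ 4·0.544639/0.809017 ≈ 2.17856/0.809017 ≈ 2.69284

b = 2.693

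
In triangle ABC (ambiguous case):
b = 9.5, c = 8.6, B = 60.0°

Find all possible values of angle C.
b/sin(B) = c/sin(C)  ⇒  sin(C) = c·sin(B)/b = 8.6·sin(60.0°)/9.5
sin(60.0°) ≈ 0.866025
sin(C) ≈ 8.6·0.866025/9.5 ≈ 7.44782/9.5 ≈ 0.783981
Candidate 1: C₁ = arcsin(0.783981) ≈ 51.6265°  →  A = 180° − 60.0° − 51.6265° ≈ 68.3735° > 0, valid
Candidate 2: C₂ = 180° − C₁ ≈ 128.373°  →  A = 180° − 60.0° − 128.373° ≈ -8.3735° ≤ 0, not a valid triangle

C = 51.63° (one solution)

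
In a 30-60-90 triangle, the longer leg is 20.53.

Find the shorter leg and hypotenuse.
In a 30-60-90 triangle the sides are in ratio 1 : √3 : 2, so short leg = long leg/√3 and hypotenuse = 2·(short leg).
Short leg = 20.53/√3 ≈ 20.53/1.73205 ≈ 11.853
Hypotenuse = 2·11.853 ≈ 23.706

Short leg = 11.85, Hypotenuse = 23.71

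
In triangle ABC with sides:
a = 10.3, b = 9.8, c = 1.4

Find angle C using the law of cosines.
c² = a² + b² − 2ab·cos(C)  ⇒  cos(C) = (a² + b² − c²)/(2ab)
cos(C) = (10.3² + 9.8² − 1.4²)/(2·10.3·9.8) = (106.09 + 96.04 − 1.96)/201.88 = 200.17/201.88 ≈ 0.99153
C = arccos(0.99153) ≈ 7.4627°

C = 7.463°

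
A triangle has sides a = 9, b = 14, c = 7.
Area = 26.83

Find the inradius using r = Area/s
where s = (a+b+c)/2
s = (9 + 14 + 7)/2 = 30/2 = 15
r = Area/s = 26.83/15 ≈ 1.78867

r = 1.789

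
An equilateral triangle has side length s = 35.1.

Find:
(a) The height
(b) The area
(a) The height splits the triangle into two 30-60-90 halves: h = s·√3/2 = 35.1·1.73205/2 ≈ 60.795/2 ≈ 30.3975
(b) Area = (√3/4)·s² = (√3/4)·35.1² = (√3/4)·1232.01 ≈ 0.433013·1232.01 ≈ 533.476

Height = 30.4, Area = 533.5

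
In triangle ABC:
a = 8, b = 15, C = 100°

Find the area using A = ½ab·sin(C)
A = ½·a·b·sin(C) = ½·8·15·sin(100°)
sin(100°) ≈ 0.984808
A ≈ ½·120·0.984808 = 60·0.984808 ≈ 59.0885

Area = 59.09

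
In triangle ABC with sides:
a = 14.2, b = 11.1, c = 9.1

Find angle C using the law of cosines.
c² = a² + b² − 2ab·cos(C)  ⇒  cos(C) = (a² + b² − c²)/(2ab)
cos(C) = (14.2² + 11.1² − 9.1²)/(2·14.2·11.1) = (201.64 + 123.21 − 82.81)/315.24 = 242.04/315.24 ≈ 0.767796
C = arccos(0.767796) ≈ 39.8436°

C = 39.84°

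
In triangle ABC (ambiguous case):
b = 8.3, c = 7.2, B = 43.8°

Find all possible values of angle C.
b/sin(B) = c/sin(C)  ⇒  sin(C) = c·sin(B)/b = 7.2·sin(43.8°)/8.3
sin(43.8°) ≈ 0.692143
sin(C) ≈ 7.2·0.692143/8.3 ≈ 4.98343/8.3 ≈ 0.600413
Candidate 1: C₁ = arcsin(0.600413) ≈ 36.8995°  →  A = 180° − 43.8° − 36.8995° ≈ 99.3005° > 0, valid
Candidate 2: C₂ = 180° − C₁ ≈ 143.1°  →  A = 180° − 43.8° − 143.1° ≈ -6.9005° ≤ 0, not a valid triangle

C = 36.9° (one solution)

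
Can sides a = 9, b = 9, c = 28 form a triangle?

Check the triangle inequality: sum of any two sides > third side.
a + b vs c: 9 + 9 = 18 ≤ 28  ✗
a + c vs b: 9 + 28 = 37 > 9  ✓
b + c vs a: 9 + 28 = 37 > 9  ✓

No: 9 + 9 = 18 is not > 28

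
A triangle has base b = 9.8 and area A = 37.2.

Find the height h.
A = ½·b·h  ⇒  h = 2A/b = 2·37.2/9.8 = 74.4/9.8 ≈ 7.59184

h = 7.592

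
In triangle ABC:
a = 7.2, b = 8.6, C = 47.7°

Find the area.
Two sides and the included angle (SAS): A = ½·a·b·sin(C) = ½·7.2·8.6·sin(47.7°)
sin(47.7°) ≈ 0.739631
A ≈ ½·61.92·0.739631 = 30.96·0.739631 ≈ 22.899

Area = 22.9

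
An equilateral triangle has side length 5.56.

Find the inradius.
r = Area/s with s the semi-perimeter.
Area = (√3/4)·5.56² = (√3/4)·30.9136 ≈ 0.433013·30.9136 ≈ 13.386
s = 3·5.56/2 = 8.34
r ≈ 13.386/8.34 ≈ 1.60503
(Equivalently r = side/(2√3) = 5.56/3.4641 ≈ 1.60503.)

r = 1.605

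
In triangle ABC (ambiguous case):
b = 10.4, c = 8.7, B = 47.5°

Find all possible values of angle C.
b/sin(B) = c/sin(C)  ⇒  sin(C) = c·sin(B)/b = 8.7·sin(47.5°)/10.4
sin(47.5°) ≈ 0.737277
sin(C) ≈ 8.7·0.737277/10.4 ≈ 6.41431/10.4 ≈ 0.616761
Candidate 1: C₁ = arcsin(0.616761) ≈ 38.08°  →  A = 180° − 47.5° − 38.08° ≈ 94.42° > 0, valid
Candidate 2: C₂ = 180° − C₁ ≈ 141.92°  →  A = 180° − 47.5° − 141.92° ≈ -9.42° ≤ 0, not a valid triangle

C = 38.08° (one solution)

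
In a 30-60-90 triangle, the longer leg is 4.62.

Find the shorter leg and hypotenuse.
In a 30-60-90 triangle the sides are in ratio 1 : √3 : 2, so short leg = long leg/√3 and hypotenuse = 2·(short leg).
Short leg = 4.62/√3 ≈ 4.62/1.73205 ≈ 2.66736
Hypotenuse = 2·2.66736 ≈ 5.33472

Short leg = 2.667, Hypotenuse = 5.335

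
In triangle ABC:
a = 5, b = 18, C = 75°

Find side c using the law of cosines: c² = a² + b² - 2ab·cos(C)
c² = 5² + 18² − 2·5·18·cos(75°)
cos(75°) ≈ 0.258819
c² ≈ 25 + 324 − 180·(0.258819) ≈ 349 − 46.5874 ≈ 302.413
c ≈ √302.413 ≈ 17.39

c = 17.39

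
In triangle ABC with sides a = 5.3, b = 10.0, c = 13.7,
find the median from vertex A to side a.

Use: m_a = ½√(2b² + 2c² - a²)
m_a = ½√(2·10.0² + 2·13.7² − 5.3²) = ½√(2·100 + 2·187.69 − 28.09) = ½√(200 + 375.38 − 28.09) = ½√547.29
√547.29 ≈ 23.3942, so m_a ≈ 11.6971

m_a = 11.7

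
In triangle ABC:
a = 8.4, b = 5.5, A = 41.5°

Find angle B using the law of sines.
a/sin(A) = b/sin(B)  ⇒  sin(B) = b·sin(A)/a = 5.5·sin(41.5°)/8.4
sin(41.5°) ≈ 0.66262
sin(B) ≈ 5.5·0.66262/8.4 ≈ 3.64441/8.4 ≈ 0.433858
B = arcsin(0.433858) ≈ 25.7127°
(Since b ≤ a we need B ≤ A, so the obtuse alternative 180° − 25.7127° ≈ 154.287° is rejected.)

B = 25.71°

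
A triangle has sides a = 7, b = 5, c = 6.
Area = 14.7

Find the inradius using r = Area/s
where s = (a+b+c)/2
s = (7 + 5 + 6)/2 = 18/2 = 9
r = Area/s = 14.7/9 ≈ 1.63333

r = 1.633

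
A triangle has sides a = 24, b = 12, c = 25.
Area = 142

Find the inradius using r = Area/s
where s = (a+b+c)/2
s = (24 + 12 + 25)/2 = 61/2 = 30.5
r = Area/s = 142/30.5 ≈ 4.65574

r = 4.656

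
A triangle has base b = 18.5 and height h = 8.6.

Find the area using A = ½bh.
A = ½·b·h = ½·18.5·8.6 = ½·159.1 = 79.55

Area = 79.55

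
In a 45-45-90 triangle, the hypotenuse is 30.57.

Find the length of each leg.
In a 45-45-90 triangle hypotenuse = leg·√2, so leg = hypotenuse/√2.
Leg = 30.57/√2 ≈ 30.57/1.41421 ≈ 21.6163

Each leg = 21.62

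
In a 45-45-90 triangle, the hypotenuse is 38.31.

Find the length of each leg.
In a 45-45-90 triangle hypotenuse = leg·√2, so leg = hypotenuse/√2.
Leg = 38.31/√2 ≈ 38.31/1.41421 ≈ 27.0893

Each leg = 27.09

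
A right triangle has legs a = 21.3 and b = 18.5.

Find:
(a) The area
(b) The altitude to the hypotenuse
(a) The legs are perpendicular, so Area = ½·a·b = ½·21.3·18.5 = ½·394.05 = 197.025
(b) Hypotenuse c = √(a² + b²) = √(453.69 + 342.25) = √795.94 ≈ 28.2124
    Area = ½·c·h_c  ⇒  h_c = 2·Area/c = 394.05/28.2124 ≈ 13.9673

Area = 197.025, h_c = 13.97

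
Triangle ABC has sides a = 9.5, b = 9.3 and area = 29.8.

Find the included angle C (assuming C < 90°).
Area = ½·a·b·sin(C)  ⇒  sin(C) = 2·Area/(a·b) = 2·29.8/(9.5·9.3) = 59.6/88.35 ≈ 0.67459
C = arcsin(0.67459) ≈ 42.4223° (taking the acute solution since C < 90°)

C = 42.42°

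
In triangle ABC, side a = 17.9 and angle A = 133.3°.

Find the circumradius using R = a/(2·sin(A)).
R = a/(2·sin(A)) = 17.9/(2·sin(133.3°))
sin(133.3°) ≈ 0.727773
R ≈ 17.9/(2·0.727773) = 17.9/1.45555 ≈ 12.2978

R = 12.3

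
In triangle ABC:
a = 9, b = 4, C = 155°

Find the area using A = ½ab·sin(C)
A = ½·a·b·sin(C) = ½·9·4·sin(155°)
sin(155°) ≈ 0.422618
A ≈ ½·36·0.422618 = 18·0.422618 ≈ 7.60713

Area = 7.607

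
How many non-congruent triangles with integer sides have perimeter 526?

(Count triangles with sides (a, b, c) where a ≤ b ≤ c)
Let a ≤ b ≤ c with a + b + c = 526. The only binding inequality is a + b > c, i.e. 526 − c > c, so c < 526/2; and c ≥ 526/3 since c is the largest side.
So 176 ≤ c ≤ 262. For each c, b runs from ⌈(526 − c)/2⌉ up to c (then a = 526 − b − c satisfies 1 ≤ a ≤ b automatically), giving c − ⌈(526 − c)/2⌉ + 1 choices.
Summing over c: 2 + 3 + 5 + 6 + … + 129 + 131  (87 terms, c = 176, …, 262) = 5764
Check (closed form: nearest integer to p²/48 for even p, (p+3)²/48 for odd p): 526²/48 = 276676/48 ≈ 5764.08 → 5764

5764 triangles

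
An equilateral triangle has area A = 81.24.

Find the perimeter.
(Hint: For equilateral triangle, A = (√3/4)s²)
A = (√3/4)s²  ⇒  s² = 4A/√3 = 4·81.24/√3 = 324.96/1.73205 ≈ 187.616
s ≈ √187.616 ≈ 13.6973
Perimeter = 3s ≈ 3·13.6973 ≈ 41.0919

Perimeter = 41.09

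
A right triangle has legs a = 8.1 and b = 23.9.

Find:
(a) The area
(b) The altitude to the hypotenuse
(a) The legs are perpendicular, so Area = ½·a·b = ½·8.1·23.9 = ½·193.59 = 96.795
(b) Hypotenuse c = √(a² + b²) = √(65.61 + 571.21) = √636.82 ≈ 25.2353
    Area = ½·c·h_c  ⇒  h_c = 2·Area/c = 193.59/25.2353 ≈ 7.6714

Area = 96.795, h_c = 7.671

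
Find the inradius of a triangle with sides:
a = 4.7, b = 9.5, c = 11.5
r = Area/s where s is the semi-perimeter.
s = (4.7 + 9.5 + 11.5)/2 = 25.7/2 = 12.85
Area = √(s(s−a)(s−b)(s−c)) = √(12.85·8.15·3.35·1.35) ≈ √473.63 ≈ 21.763
r ≈ 21.763/12.85 ≈ 1.69362

r = 1.694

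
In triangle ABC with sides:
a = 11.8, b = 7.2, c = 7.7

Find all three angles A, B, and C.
Law of cosines for each angle (a² = 139.24, b² = 51.84, c² = 59.29):
cos(A) = (b² + c² − a²)/(2bc) = (51.84 + 59.29 − 139.24)/(2·7.2·7.7) = -28.11/110.88 ≈ -0.253517  ⇒  A ≈ 104.686°
cos(B) = (a² + c² − b²)/(2ac) = (139.24 + 59.29 − 51.84)/(2·11.8·7.7) = 146.69/181.72 ≈ 0.807231  ⇒  B ≈ 36.1737°
cos(C) = (a² + b² − c²)/(2ab) = (139.24 + 51.84 − 59.29)/(2·11.8·7.2) = 131.79/169.92 ≈ 0.7756  ⇒  C ≈ 39.1405°
Check: A + B + C ≈ 180°

A = 104.7°, B = 36.17°, C = 39.14°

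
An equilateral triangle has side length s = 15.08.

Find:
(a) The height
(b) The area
(a) The height splits the triangle into two 30-60-90 halves: h = s·√3/2 = 15.08·1.73205/2 ≈ 26.1193/2 ≈ 13.0597
(b) Area = (√3/4)·s² = (√3/4)·15.08² = (√3/4)·227.4064 ≈ 0.433013·227.4064 ≈ 98.4699

Height = 13.06, Area = 98.47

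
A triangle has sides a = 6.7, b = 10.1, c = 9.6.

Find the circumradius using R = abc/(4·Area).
First find the area with Heron's formula.
s = (6.7 + 10.1 + 9.6)/2 = 13.2
Area = √(s(s−a)(s−b)(s−c)) = √(13.2·6.5·3.1·3.6) ≈ √957.528 ≈ 30.9439
abc = 6.7·10.1·9.6 = 649.632
R = abc/(4·Area) ≈ 649.632/(4·30.9439) = 649.632/123.776 ≈ 5.24846

R = 5.248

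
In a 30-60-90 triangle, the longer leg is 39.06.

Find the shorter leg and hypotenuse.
In a 30-60-90 triangle the sides are in ratio 1 : √3 : 2, so short leg = long leg/√3 and hypotenuse = 2·(short leg).
Short leg = 39.06/√3 ≈ 39.06/1.73205 ≈ 22.5513
Hypotenuse = 2·22.5513 ≈ 45.1026

Short leg = 22.55, Hypotenuse = 45.1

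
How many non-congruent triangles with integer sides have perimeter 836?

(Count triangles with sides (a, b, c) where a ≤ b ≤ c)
Let a ≤ b ≤ c with a + b + c = 836. The only binding inequality is a + b > c, i.e. 836 − c > c, so c < 836/2; and c ≥ 836/3 since c is the largest side.
So 279 ≤ c ≤ 417. For each c, b runs from ⌈(836 − c)/2⌉ up to c (then a = 836 − b − c satisfies 1 ≤ a ≤ b automatically), giving c − ⌈(836 − c)/2⌉ + 1 choices.
Summing over c: 1 + 3 + 4 + 6 + … + 207 + 208  (139 terms, c = 279, …, 417) = 14560
Check (closed form: nearest integer to p²/48 for even p, (p+3)²/48 for odd p): 836²/48 = 698896/48 ≈ 14560.33 → 14560

14560 triangles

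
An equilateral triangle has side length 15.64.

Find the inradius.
r = Area/s with s the semi-perimeter.
Area = (√3/4)·15.64² = (√3/4)·244.6096 ≈ 0.433013·244.6096 ≈ 105.919
s = 3·15.64/2 = 23.46
r ≈ 105.919/23.46 ≈ 4.51488
(Equivalently r = side/(2√3) = 15.64/3.4641 ≈ 4.51488.)

r = 4.515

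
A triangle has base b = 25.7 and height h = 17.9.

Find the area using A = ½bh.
A = ½·b·h = ½·25.7·17.9 = ½·460.03 = 230.015

Area = 230.015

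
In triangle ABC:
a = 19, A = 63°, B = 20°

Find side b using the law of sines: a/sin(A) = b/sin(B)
a/sin(A) = b/sin(B)  ⇒  b = a·sin(B)/sin(A) = 19·sin(20°)/sin(63°)
sin(20°) ≈ 0.34202, sin(63°) ≈ 0.891007
b ≈ 19·0.34202/0.891007 ≈ 6.49838/0.891007 ≈ 7.29331

b = 7.293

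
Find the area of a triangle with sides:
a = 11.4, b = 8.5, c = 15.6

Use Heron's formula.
s = (11.4 + 8.5 + 15.6)/2 = 35.5/2 = 17.75
s − a = 6.35, s − b = 9.25, s − c = 2.15
s(s−a)(s−b)(s−c) = 17.75·6.35·9.25·2.15 ≈ 2241.57
Area = √2241.57 ≈ 47.3452

Area = 47.35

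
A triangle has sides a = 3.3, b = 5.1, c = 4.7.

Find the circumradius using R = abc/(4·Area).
First find the area with Heron's formula.
s = (3.3 + 5.1 + 4.7)/2 = 6.55
Area = √(s(s−a)(s−b)(s−c)) = √(6.55·3.25·1.45·1.85) ≈ √57.1037 ≈ 7.5567
abc = 3.3·5.1·4.7 = 79.101
R = abc/(4·Area) ≈ 79.101/(4·7.5567) = 79.101/30.2268 ≈ 2.61692

R = 2.617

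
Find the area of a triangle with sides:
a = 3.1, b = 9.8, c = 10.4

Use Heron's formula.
s = (3.1 + 9.8 + 10.4)/2 = 23.3/2 = 11.65
s − a = 8.55, s − b = 1.85, s − c = 1.25
s(s−a)(s−b)(s−c) = 11.65·8.55·1.85·1.25 ≈ 230.342
Area = √230.342 ≈ 15.177

Area = 15.18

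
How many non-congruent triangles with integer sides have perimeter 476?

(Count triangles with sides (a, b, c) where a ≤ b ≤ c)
Let a ≤ b ≤ c with a + b + c = 476. The only binding inequality is a + b > c, i.e. 476 − c > c, so c < 476/2; and c ≥ 476/3 since c is the largest side.
So 159 ≤ c ≤ 237. For each c, b runs from ⌈(476 − c)/2⌉ up to c (then a = 476 − b − c satisfies 1 ≤ a ≤ b automatically), giving c − ⌈(476 − c)/2⌉ + 1 choices.
Summing over c: 1 + 3 + 4 + 6 + … + 117 + 118  (79 terms, c = 159, …, 237) = 4720
Check (closed form: nearest integer to p²/48 for even p, (p+3)²/48 for odd p): 476²/48 = 226576/48 ≈ 4720.33 → 4720

4720 triangles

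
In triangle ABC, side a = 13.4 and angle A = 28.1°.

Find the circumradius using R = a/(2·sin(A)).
R = a/(2·sin(A)) = 13.4/(2·sin(28.1°))
sin(28.1°) ≈ 0.471012
R ≈ 13.4/(2·0.471012) = 13.4/0.942024 ≈ 14.2247

R = 14.22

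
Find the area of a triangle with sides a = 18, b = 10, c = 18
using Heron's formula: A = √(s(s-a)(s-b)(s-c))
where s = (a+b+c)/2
s = (18 + 10 + 18)/2 = 46/2 = 23
s − a = 5, s − b = 13, s − c = 5
s(s−a)(s−b)(s−c) = 23·5·13·5 = 7475
Area = √7475 ≈ 86.4581

s = 23.0, Area = 86.46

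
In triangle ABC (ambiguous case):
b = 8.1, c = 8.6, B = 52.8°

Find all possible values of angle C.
b/sin(B) = c/sin(C)  ⇒  sin(C) = c·sin(B)/b = 8.6·sin(52.8°)/8.1
sin(52.8°) ≈ 0.79653
sin(C) ≈ 8.6·0.79653/8.1 ≈ 6.85016/8.1 ≈ 0.845698
Candidate 1: C₁ = arcsin(0.845698) ≈ 57.7468°  →  A = 180° − 52.8° − 57.7468° ≈ 69.4532° > 0, valid
Candidate 2: C₂ = 180° − C₁ ≈ 122.253°  →  A = 180° − 52.8° − 122.253° ≈ 4.94684° > 0, valid

C = 57.75° or C = 122.3° (two solutions)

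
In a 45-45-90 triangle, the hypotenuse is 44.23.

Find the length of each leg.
In a 45-45-90 triangle hypotenuse = leg·√2, so leg = hypotenuse/√2.
Leg = 44.23/√2 ≈ 44.23/1.41421 ≈ 31.2753

Each leg = 31.28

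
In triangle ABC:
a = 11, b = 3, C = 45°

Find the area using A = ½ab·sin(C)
A = ½·a·b·sin(C) = ½·11·3·sin(45°)
sin(45°) ≈ 0.707107
A ≈ ½·33·0.707107 = 16.5·0.707107 ≈ 11.6673

Area = 11.67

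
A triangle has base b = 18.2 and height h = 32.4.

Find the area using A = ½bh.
A = ½·b·h = ½·18.2·32.4 = ½·589.68 = 294.84

Area = 294.84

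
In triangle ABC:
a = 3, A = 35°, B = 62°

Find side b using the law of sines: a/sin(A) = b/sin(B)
a/sin(A) = b/sin(B)  ⇒  b = a·sin(B)/sin(A) = 3·sin(62°)/sin(35°)
sin(62°) ≈ 0.882948, sin(35°) ≈ 0.573576
b ≈ 3·0.882948/0.573576 ≈ 2.64884/0.573576 ≈ 4.61812

b = 4.618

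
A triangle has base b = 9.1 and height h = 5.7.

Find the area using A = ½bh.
A = ½·b·h = ½·9.1·5.7 = ½·51.87 = 25.935

Area = 25.935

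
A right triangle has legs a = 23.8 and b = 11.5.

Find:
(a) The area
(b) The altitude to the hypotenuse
(a) The legs are perpendicular, so Area = ½·a·b = ½·23.8·11.5 = ½·273.7 = 136.85
(b) Hypotenuse c = √(a² + b²) = √(566.44 + 132.25) = √698.69 ≈ 26.4327
    Area = ½·c·h_c  ⇒  h_c = 2·Area/c = 273.7/26.4327 ≈ 10.3546

Area = 136.85, h_c = 10.35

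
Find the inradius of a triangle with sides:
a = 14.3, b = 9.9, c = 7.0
r = Area/s where s is the semi-perimeter.
s = (14.3 + 9.9 + 7.0)/2 = 31.2/2 = 15.6
Area = √(s(s−a)(s−b)(s−c)) = √(15.6·1.3·5.7·8.6) ≈ √994.126 ≈ 31.5298
r ≈ 31.5298/15.6 ≈ 2.02114

r = 2.021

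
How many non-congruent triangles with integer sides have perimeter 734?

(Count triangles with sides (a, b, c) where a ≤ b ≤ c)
Let a ≤ b ≤ c with a + b + c = 734. The only binding inequality is a + b > c, i.e. 734 − c > c, so c < 734/2; and c ≥ 734/3 since c is the largest side.
So 245 ≤ c ≤ 366. For each c, b runs from ⌈(734 − c)/2⌉ up to c (then a = 734 − b − c satisfies 1 ≤ a ≤ b automatically), giving c − ⌈(734 − c)/2⌉ + 1 choices.
Summing over c: 1 + 3 + 4 + 6 + … + 181 + 183  (122 terms, c = 245, …, 366) = 11224
Check (closed form: nearest integer to p²/48 for even p, (p+3)²/48 for odd p): 734²/48 = 538756/48 ≈ 11224.08 → 11224

11224 triangles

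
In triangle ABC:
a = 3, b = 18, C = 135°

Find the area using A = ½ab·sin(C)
A = ½·a·b·sin(C) = ½·3·18·sin(135°)
sin(135°) ≈ 0.707107
A ≈ ½·54·0.707107 = 27·0.707107 ≈ 19.0919

Area = 19.09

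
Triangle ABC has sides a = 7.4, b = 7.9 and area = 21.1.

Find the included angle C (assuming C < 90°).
Area = ½·a·b·sin(C)  ⇒  sin(C) = 2·Area/(a·b) = 2·21.1/(7.4·7.9) = 42.2/58.46 ≈ 0.721861
C = arcsin(0.721861) ≈ 46.2084° (taking the acute solution since C < 90°)

C = 46.21°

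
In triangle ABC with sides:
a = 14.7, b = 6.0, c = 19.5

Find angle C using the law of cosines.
c² = a² + b² − 2ab·cos(C)  ⇒  cos(C) = (a² + b² − c²)/(2ab)
cos(C) = (14.7² + 6.0² − 19.5²)/(2·14.7·6.0) = (216.09 + 36 − 380.25)/176.4 = -128.16/176.4 ≈ -0.726531
C = arccos(-0.726531) ≈ 136.596°

C = 136.6°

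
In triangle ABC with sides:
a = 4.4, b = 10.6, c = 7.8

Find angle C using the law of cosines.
c² = a² + b² − 2ab·cos(C)  ⇒  cos(C) = (a² + b² − c²)/(2ab)
cos(C) = (4.4² + 10.6² − 7.8²)/(2·4.4·10.6) = (19.36 + 112.36 − 60.84)/93.28 = 70.88/93.28 ≈ 0.759863
C = arccos(0.759863) ≈ 40.5479°

C = 40.55°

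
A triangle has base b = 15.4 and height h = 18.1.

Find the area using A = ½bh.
A = ½·b·h = ½·15.4·18.1 = ½·278.74 = 139.37

Area = 139.37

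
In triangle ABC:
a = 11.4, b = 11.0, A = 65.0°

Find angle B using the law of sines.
a/sin(A) = b/sin(B)  ⇒  sin(B) = b·sin(A)/a = 11.0·sin(65.0°)/11.4
sin(65.0°) ≈ 0.906308
sin(B) ≈ 11.0·0.906308/11.4 ≈ 9.96939/11.4 ≈ 0.874508
B = arcsin(0.874508) ≈ 60.9867°
(Since b ≤ a we need B ≤ A, so the obtuse alternative 180° − 60.9867° ≈ 119.013° is rejected.)

B = 60.99°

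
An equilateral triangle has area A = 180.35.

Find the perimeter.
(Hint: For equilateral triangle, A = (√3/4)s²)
A = (√3/4)s²  ⇒  s² = 4A/√3 = 4·180.35/√3 = 721.4/1.73205 ≈ 416.5
s ≈ √416.5 ≈ 20.4083
Perimeter = 3s ≈ 3·20.4083 ≈ 61.225

Perimeter = 61.23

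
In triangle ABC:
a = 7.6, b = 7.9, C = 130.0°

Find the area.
Two sides and the included angle (SAS): A = ½·a·b·sin(C) = ½·7.6·7.9·sin(130.0°)
sin(130.0°) ≈ 0.766044
A ≈ ½·60.04·0.766044 = 30.02·0.766044 ≈ 22.9967

Area = 23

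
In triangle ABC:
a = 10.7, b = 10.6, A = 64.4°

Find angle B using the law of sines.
a/sin(A) = b/sin(B)  ⇒  sin(B) = b·sin(A)/a = 10.6·sin(64.4°)/10.7
sin(64.4°) ≈ 0.901833
sin(B) ≈ 10.6·0.901833/10.7 ≈ 9.55942/10.7 ≈ 0.893404
B = arcsin(0.893404) ≈ 63.3042°
(Since b ≤ a we need B ≤ A, so the obtuse alternative 180° − 63.3042° ≈ 116.696° is rejected.)

B = 63.3°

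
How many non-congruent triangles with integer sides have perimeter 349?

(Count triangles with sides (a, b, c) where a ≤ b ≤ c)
Let a ≤ b ≤ c with a + b + c = 349. The only binding inequality is a + b > c, i.e. 349 − c > c, so c < 349/2; and c ≥ 349/3 since c is the largest side.
So 117 ≤ c ≤ 174. For each c, b runs from ⌈(349 − c)/2⌉ up to c (then a = 349 − b − c satisfies 1 ≤ a ≤ b automatically), giving c − ⌈(349 − c)/2⌉ + 1 choices.
Summing over c: 2 + 3 + 5 + 6 + … + 86 + 87  (58 terms, c = 117, …, 174) = 2581
Check (closed form: nearest integer to p²/48 for even p, (p+3)²/48 for odd p): (349+3)²/48 = 352²/48 = 123904/48 ≈ 2581.33 → 2581

2581 triangles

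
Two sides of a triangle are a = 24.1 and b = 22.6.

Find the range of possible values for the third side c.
Triangle inequality: |a − b| < c < a + b
|a − b| = |24.1 − 22.6| = 1.5
a + b = 24.1 + 22.6 = 46.7

1.5 < c < 46.7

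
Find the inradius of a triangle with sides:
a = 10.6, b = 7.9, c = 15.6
r = Area/s where s is the semi-perimeter.
s = (10.6 + 7.9 + 15.6)/2 = 34.1/2 = 17.05
Area = √(s(s−a)(s−b)(s−c)) = √(17.05·6.45·9.15·1.45) ≈ √1459.06 ≈ 38.1976
r ≈ 38.1976/17.05 ≈ 2.24033

r = 2.24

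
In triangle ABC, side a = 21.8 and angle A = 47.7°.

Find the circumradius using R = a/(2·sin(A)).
R = a/(2·sin(A)) = 21.8/(2·sin(47.7°))
sin(47.7°) ≈ 0.739631
R ≈ 21.8/(2·0.739631) = 21.8/1.47926 ≈ 14.7371

R = 14.74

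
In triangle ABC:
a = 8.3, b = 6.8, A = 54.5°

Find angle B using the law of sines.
a/sin(A) = b/sin(B)  ⇒  sin(B) = b·sin(A)/a = 6.8·sin(54.5°)/8.3
sin(54.5°) ≈ 0.814116
sin(B) ≈ 6.8·0.814116/8.3 ≈ 5.53599/8.3 ≈ 0.666986
B = arcsin(0.666986) ≈ 41.8349°
(Since b ≤ a we need B ≤ A, so the obtuse alternative 180° − 41.8349° ≈ 138.165° is rejected.)

B = 41.83°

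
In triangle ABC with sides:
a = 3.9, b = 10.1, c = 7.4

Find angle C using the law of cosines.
c² = a² + b² − 2ab·cos(C)  ⇒  cos(C) = (a² + b² − c²)/(2ab)
cos(C) = (3.9² + 10.1² − 7.4²)/(2·3.9·10.1) = (15.21 + 102.01 − 54.76)/78.78 = 62.46/78.78 ≈ 0.792841
C = arccos(0.792841) ≈ 37.5482°

C = 37.55°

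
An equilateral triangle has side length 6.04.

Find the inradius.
r = Area/s with s the semi-perimeter.
Area = (√3/4)·6.04² = (√3/4)·36.4816 ≈ 0.433013·36.4816 ≈ 15.797
s = 3·6.04/2 = 9.06
r ≈ 15.797/9.06 ≈ 1.7436
(Equivalently r = side/(2√3) = 6.04/3.4641 ≈ 1.7436.)

r = 1.744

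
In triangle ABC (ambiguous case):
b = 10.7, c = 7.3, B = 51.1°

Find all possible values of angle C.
b/sin(B) = c/sin(C)  ⇒  sin(C) = c·sin(B)/b = 7.3·sin(51.1°)/10.7
sin(51.1°) ≈ 0.778243
sin(C) ≈ 7.3·0.778243/10.7 ≈ 5.68117/10.7 ≈ 0.530951
Candidate 1: C₁ = arcsin(0.530951) ≈ 32.0697°  →  A = 180° − 51.1° − 32.0697° ≈ 96.8303° > 0, valid
Candidate 2: C₂ = 180° − C₁ ≈ 147.93°  →  A = 180° − 51.1° − 147.93° ≈ -19.0303° ≤ 0, not a valid triangle

C = 32.07° (one solution)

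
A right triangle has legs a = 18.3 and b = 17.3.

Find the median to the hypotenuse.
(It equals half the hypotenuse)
Hypotenuse c = √(a² + b²) = √(334.89 + 299.29) = √634.18 ≈ 25.1829
Median to hypotenuse = c/2 ≈ 25.1829/2 ≈ 12.5915

Median = 12.59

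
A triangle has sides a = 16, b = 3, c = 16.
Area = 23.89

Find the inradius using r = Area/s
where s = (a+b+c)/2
s = (16 + 3 + 16)/2 = 35/2 = 17.5
r = Area/s = 23.89/17.5 ≈ 1.36514

r = 1.365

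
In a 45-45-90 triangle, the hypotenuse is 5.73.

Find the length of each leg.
In a 45-45-90 triangle hypotenuse = leg·√2, so leg = hypotenuse/√2.
Leg = 5.73/√2 ≈ 5.73/1.41421 ≈ 4.05172

Each leg = 4.052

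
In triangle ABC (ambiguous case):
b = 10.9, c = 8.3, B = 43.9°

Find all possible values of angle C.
b/sin(B) = c/sin(C)  ⇒  sin(C) = c·sin(B)/b = 8.3·sin(43.9°)/10.9
sin(43.9°) ≈ 0.693402
sin(C) ≈ 8.3·0.693402/10.9 ≈ 5.75524/10.9 ≈ 0.528003
Candidate 1: C₁ = arcsin(0.528003) ≈ 31.8706°  →  A = 180° − 43.9° − 31.8706° ≈ 104.229° > 0, valid
Candidate 2: C₂ = 180° − C₁ ≈ 148.129°  →  A = 180° − 43.9° − 148.129° ≈ -12.0294° ≤ 0, not a valid triangle

C = 31.87° (one solution)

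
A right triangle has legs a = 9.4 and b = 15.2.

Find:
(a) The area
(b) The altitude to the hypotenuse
(a) The legs are perpendicular, so Area = ½·a·b = ½·9.4·15.2 = ½·142.88 = 71.44
(b) Hypotenuse c = √(a² + b²) = √(88.36 + 231.04) = √319.4 ≈ 17.8718
    Area = ½·c·h_c  ⇒  h_c = 2·Area/c = 142.88/17.8718 ≈ 7.99473

Area = 71.44, h_c = 7.995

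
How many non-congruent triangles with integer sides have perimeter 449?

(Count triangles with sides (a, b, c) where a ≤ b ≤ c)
Let a ≤ b ≤ c with a + b + c = 449. The only binding inequality is a + b > c, i.e. 449 − c > c, so c < 449/2; and c ≥ 449/3 since c is the largest side.
So 150 ≤ c ≤ 224. For each c, b runs from ⌈(449 − c)/2⌉ up to c (then a = 449 − b − c satisfies 1 ≤ a ≤ b automatically), giving c − ⌈(449 − c)/2⌉ + 1 choices.
Summing over c: 1 + 3 + 4 + 6 + … + 111 + 112  (75 terms, c = 150, …, 224) = 4256
Check (closed form: nearest integer to p²/48 for even p, (p+3)²/48 for odd p): (449+3)²/48 = 452²/48 = 204304/48 ≈ 4256.33 → 4256

4256 triangles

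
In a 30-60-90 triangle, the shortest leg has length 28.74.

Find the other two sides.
In a 30-60-90 triangle the sides are in ratio 1 : √3 : 2 (short leg : long leg : hypotenuse).
Long leg = 28.74·√3 ≈ 28.74·1.73205 ≈ 49.7791
Hypotenuse = 2·28.74 = 57.48

Long leg = 28.74√3 = 49.78, Hypotenuse = 57.48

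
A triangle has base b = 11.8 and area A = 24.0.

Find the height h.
A = ½·b·h  ⇒  h = 2A/b = 2·24.0/11.8 = 48/11.8 ≈ 4.0678

h = 4.068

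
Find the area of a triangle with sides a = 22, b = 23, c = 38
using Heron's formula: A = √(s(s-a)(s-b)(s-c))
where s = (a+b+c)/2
s = (22 + 23 + 38)/2 = 83/2 = 41.5
s − a = 19.5, s − b = 18.5, s − c = 3.5
s(s−a)(s−b)(s−c) = 41.5·19.5·18.5·3.5 = 52398.9375
Area = √52398.9375 ≈ 228.908

s = 41.5, Area = 228.9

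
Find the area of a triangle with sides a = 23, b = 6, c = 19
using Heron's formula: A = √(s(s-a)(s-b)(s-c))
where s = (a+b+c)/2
s = (23 + 6 + 19)/2 = 48/2 = 24
s − a = 1, s − b = 18, s − c = 5
s(s−a)(s−b)(s−c) = 24·1·18·5 = 2160
Area = √2160 ≈ 46.4758

s = 24.0, Area = 46.48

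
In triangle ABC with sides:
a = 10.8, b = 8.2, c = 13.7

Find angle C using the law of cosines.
c² = a² + b² − 2ab·cos(C)  ⇒  cos(C) = (a² + b² − c²)/(2ab)
cos(C) = (10.8² + 8.2² − 13.7²)/(2·10.8·8.2) = (116.64 + 67.24 − 187.69)/177.12 = -3.81/177.12 ≈ -0.0215108
C = arccos(-0.0215108) ≈ 91.2326°

C = 91.23°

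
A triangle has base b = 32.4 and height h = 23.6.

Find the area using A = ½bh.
A = ½·b·h = ½·32.4·23.6 = ½·764.64 = 382.32

Area = 382.32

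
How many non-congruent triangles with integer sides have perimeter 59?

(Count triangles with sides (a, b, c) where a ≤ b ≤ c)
Let a ≤ b ≤ c with a + b + c = 59. The only binding inequality is a + b > c, i.e. 59 − c > c, so c < 59/2; and c ≥ 59/3 since c is the largest side.
So 20 ≤ c ≤ 29. For each c, b runs from ⌈(59 − c)/2⌉ up to c (then a = 59 − b − c satisfies 1 ≤ a ≤ b automatically), giving c − ⌈(59 − c)/2⌉ + 1 choices.
Summing over c: 1 + 3 + 4 + 6 + 7 + 9 + 10 + 12 + 13 + 15 = 80
Check (closed form: nearest integer to p²/48 for even p, (p+3)²/48 for odd p): (59+3)²/48 = 62²/48 = 3844/48 ≈ 80.08 → 80

80 triangles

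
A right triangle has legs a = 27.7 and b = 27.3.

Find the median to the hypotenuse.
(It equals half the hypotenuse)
Hypotenuse c = √(a² + b²) = √(767.29 + 745.29) = √1512.58 ≈ 38.8919
Median to hypotenuse = c/2 ≈ 38.8919/2 ≈ 19.446

Median = 19.45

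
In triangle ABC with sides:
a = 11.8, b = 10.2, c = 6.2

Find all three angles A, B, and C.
Law of cosines for each angle (a² = 139.24, b² = 104.04, c² = 38.44):
cos(A) = (b² + c² − a²)/(2bc) = (104.04 + 38.44 − 139.24)/(2·10.2·6.2) = 3.24/126.48 ≈ 0.0256167  ⇒  A ≈ 88.5321°
cos(B) = (a² + c² − b²)/(2ac) = (139.24 + 38.44 − 104.04)/(2·11.8·6.2) = 73.64/146.32 ≈ 0.50328  ⇒  B ≈ 59.7827°
cos(C) = (a² + b² − c²)/(2ab) = (139.24 + 104.04 − 38.44)/(2·11.8·10.2) = 204.84/240.72 ≈ 0.850947  ⇒  C ≈ 31.6852°
Check: A + B + C ≈ 180°

A = 88.53°, B = 59.78°, C = 31.69°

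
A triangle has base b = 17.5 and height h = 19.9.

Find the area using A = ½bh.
A = ½·b·h = ½·17.5·19.9 = ½·348.25 = 174.125

Area = 174.125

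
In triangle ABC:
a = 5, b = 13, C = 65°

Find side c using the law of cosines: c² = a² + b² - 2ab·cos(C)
c² = 5² + 13² − 2·5·13·cos(65°)
cos(65°) ≈ 0.422618
c² ≈ 25 + 169 − 130·(0.422618) ≈ 194 − 54.9404 ≈ 139.06
c ≈ √139.06 ≈ 11.7924

c = 11.79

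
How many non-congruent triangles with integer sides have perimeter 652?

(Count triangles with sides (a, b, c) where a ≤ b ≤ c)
Let a ≤ b ≤ c with a + b + c = 652. The only binding inequality is a + b > c, i.e. 652 − c > c, so c < 652/2; and c ≥ 652/3 since c is the largest side.
So 218 ≤ c ≤ 325. For each c, b runs from ⌈(652 − c)/2⌉ up to c (then a = 652 − b − c satisfies 1 ≤ a ≤ b automatically), giving c − ⌈(652 − c)/2⌉ + 1 choices.
Summing over c: 2 + 3 + 5 + 6 + … + 161 + 162  (108 terms, c = 218, …, 325) = 8856
Check (closed form: nearest integer to p²/48 for even p, (p+3)²/48 for odd p): 652²/48 = 425104/48 ≈ 8856.33 → 8856

8856 triangles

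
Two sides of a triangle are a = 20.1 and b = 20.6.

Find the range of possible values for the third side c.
Triangle inequality: |a − b| < c < a + b
|a − b| = |20.1 − 20.6| = 0.5
a + b = 20.1 + 20.6 = 40.7

0.5 < c < 40.7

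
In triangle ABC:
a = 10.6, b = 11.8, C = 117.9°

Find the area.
Two sides and the included angle (SAS): A = ½·a·b·sin(C) = ½·10.6·11.8·sin(117.9°)
sin(117.9°) ≈ 0.883766
A ≈ ½·125.08·0.883766 = 62.54·0.883766 ≈ 55.2707

Area = 55.27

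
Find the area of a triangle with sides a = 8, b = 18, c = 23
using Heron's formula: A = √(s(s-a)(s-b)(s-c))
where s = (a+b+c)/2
s = (8 + 18 + 23)/2 = 49/2 = 24.5
s − a = 16.5, s − b = 6.5, s − c = 1.5
s(s−a)(s−b)(s−c) = 24.5·16.5·6.5·1.5 = 3941.4375
Area = √3941.4375 ≈ 62.7809

s = 24.5, Area = 62.78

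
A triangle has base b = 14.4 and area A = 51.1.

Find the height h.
A = ½·b·h  ⇒  h = 2A/b = 2·51.1/14.4 = 102.2/14.4 ≈ 7.09722

h = 7.097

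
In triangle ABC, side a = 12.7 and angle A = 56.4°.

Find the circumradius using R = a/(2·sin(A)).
R = a/(2·sin(A)) = 12.7/(2·sin(56.4°))
sin(56.4°) ≈ 0.832921
R ≈ 12.7/(2·0.832921) = 12.7/1.66584 ≈ 7.62377

R = 7.624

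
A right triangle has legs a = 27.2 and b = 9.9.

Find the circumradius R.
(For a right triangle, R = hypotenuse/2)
Hypotenuse c = √(a² + b²) = √(739.84 + 98.01) = √837.85 ≈ 28.9456
R = c/2 ≈ 28.9456/2 ≈ 14.4728

R = 14.47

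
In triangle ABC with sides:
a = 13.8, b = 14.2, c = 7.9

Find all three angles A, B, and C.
Law of cosines for each angle (a² = 190.44, b² = 201.64, c² = 62.41):
cos(A) = (b² + c² − a²)/(2bc) = (201.64 + 62.41 − 190.44)/(2·14.2·7.9) = 73.61/224.36 ≈ 0.328089  ⇒  A ≈ 70.8472°
cos(B) = (a² + c² − b²)/(2ac) = (190.44 + 62.41 − 201.64)/(2·13.8·7.9) = 51.21/218.04 ≈ 0.234865  ⇒  B ≈ 76.4163°
cos(C) = (a² + b² − c²)/(2ab) = (190.44 + 201.64 − 62.41)/(2·13.8·14.2) = 329.67/391.92 ≈ 0.841167  ⇒  C ≈ 32.7365°
Check: A + B + C ≈ 180°

A = 70.85°, B = 76.42°, C = 32.74°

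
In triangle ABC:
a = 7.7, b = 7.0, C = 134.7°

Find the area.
Two sides and the included angle (SAS): A = ½·a·b·sin(C) = ½·7.7·7.0·sin(134.7°)
sin(134.7°) ≈ 0.710799
A ≈ ½·53.9·0.710799 = 26.95·0.710799 ≈ 19.156

Area = 19.16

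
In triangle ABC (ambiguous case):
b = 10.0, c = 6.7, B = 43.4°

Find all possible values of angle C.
b/sin(B) = c/sin(C)  ⇒  sin(C) = c·sin(B)/b = 6.7·sin(43.4°)/10.0
sin(43.4°) ≈ 0.687088
sin(C) ≈ 6.7·0.687088/10.0 ≈ 4.60349/10.0 ≈ 0.460349
Candidate 1: C₁ = arcsin(0.460349) ≈ 27.4096°  →  A = 180° − 43.4° − 27.4096° ≈ 109.19° > 0, valid
Candidate 2: C₂ = 180° − C₁ ≈ 152.59°  →  A = 180° − 43.4° − 152.59° ≈ -15.9904° ≤ 0, not a valid triangle

C = 27.41° (one solution)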